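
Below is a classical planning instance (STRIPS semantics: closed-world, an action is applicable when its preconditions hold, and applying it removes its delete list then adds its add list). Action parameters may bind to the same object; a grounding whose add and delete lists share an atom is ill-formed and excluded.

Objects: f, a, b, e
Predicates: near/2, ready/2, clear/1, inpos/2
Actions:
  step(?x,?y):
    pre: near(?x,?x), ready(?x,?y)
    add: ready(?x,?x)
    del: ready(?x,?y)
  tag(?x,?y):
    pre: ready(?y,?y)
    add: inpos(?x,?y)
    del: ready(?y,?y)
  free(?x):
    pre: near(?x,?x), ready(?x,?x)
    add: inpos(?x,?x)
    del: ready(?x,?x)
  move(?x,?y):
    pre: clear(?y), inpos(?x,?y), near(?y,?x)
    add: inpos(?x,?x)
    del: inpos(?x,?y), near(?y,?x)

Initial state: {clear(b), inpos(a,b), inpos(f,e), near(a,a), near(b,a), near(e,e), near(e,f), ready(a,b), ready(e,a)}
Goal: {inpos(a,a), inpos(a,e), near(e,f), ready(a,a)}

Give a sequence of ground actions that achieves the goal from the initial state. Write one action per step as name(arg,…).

step(a,b); step(e,a); tag(a,e); move(a,b)

1. step(a,b)  →  {clear(b), inpos(a,b), inpos(f,e), near(a,a), near(b,a), near(e,e), near(e,f), ready(a,a), ready(e,a)}
2. step(e,a)  →  {clear(b), inpos(a,b), inpos(f,e), near(a,a), near(b,a), near(e,e), near(e,f), ready(a,a), ready(e,e)}
3. tag(a,e)  →  {clear(b), inpos(a,b), inpos(a,e), inpos(f,e), near(a,a), near(b,a), near(e,e), near(e,f), ready(a,a)}
4. move(a,b)  →  {clear(b), inpos(a,a), inpos(a,e), inpos(f,e), near(a,a), near(e,e), near(e,f), ready(a,a)}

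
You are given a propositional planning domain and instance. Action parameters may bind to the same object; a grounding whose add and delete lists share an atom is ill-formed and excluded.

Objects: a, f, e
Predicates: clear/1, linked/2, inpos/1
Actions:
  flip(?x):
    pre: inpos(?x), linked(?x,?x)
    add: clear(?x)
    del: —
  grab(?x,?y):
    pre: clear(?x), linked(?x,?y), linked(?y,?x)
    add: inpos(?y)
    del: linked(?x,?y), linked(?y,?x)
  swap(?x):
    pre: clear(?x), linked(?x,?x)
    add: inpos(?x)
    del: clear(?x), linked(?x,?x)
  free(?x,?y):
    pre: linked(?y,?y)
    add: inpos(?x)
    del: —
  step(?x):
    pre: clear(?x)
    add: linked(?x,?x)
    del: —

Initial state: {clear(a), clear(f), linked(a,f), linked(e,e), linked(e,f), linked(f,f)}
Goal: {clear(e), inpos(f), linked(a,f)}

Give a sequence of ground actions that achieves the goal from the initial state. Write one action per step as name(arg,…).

grab(f,f); free(e,e); flip(e)

1. grab(f,f)  →  {clear(a), clear(f), inpos(f), linked(a,f), linked(e,e), linked(e,f)}
2. free(e,e)  →  {clear(a), clear(f), inpos(e), inpos(f), linked(a,f), linked(e,e), linked(e,f)}
3. flip(e)  →  {clear(a), clear(e), clear(f), inpos(e), inpos(f), linked(a,f), linked(e,e), linked(e,f)}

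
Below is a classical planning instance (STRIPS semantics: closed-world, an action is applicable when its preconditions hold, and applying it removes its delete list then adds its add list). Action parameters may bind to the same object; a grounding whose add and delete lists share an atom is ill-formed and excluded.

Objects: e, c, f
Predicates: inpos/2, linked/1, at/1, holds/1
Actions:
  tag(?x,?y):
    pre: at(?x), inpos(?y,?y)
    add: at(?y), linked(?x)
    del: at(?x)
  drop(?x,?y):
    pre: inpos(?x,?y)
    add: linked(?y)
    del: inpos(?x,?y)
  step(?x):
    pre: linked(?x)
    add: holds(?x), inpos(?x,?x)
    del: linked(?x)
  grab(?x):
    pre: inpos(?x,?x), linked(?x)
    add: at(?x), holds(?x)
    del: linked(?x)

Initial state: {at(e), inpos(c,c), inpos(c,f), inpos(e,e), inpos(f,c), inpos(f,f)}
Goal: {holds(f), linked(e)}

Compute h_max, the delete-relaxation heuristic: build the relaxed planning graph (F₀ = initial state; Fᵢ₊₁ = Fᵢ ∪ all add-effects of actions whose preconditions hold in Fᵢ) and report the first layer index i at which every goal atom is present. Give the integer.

2

F0 = init (6 atoms)
F1 = F0 ∪ {at(c), at(f), linked(c), linked(e), linked(f)}  (11 atoms)
F2 = F1 ∪ {holds(c), holds(e), holds(f)}  (14 atoms)
goal ⊆ F2  ⇒  h_max = 2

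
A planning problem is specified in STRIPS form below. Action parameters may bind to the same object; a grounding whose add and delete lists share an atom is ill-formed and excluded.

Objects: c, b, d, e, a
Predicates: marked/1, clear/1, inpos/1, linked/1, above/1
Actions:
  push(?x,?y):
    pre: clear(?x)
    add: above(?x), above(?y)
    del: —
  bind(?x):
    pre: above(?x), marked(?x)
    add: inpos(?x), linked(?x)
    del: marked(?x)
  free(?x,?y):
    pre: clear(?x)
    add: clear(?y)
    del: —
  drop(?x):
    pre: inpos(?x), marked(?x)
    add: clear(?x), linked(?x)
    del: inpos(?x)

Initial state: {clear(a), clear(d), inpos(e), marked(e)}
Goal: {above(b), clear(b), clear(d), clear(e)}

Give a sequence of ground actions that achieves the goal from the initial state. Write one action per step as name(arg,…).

1. push(d,b)  →  {above(b), above(d), clear(a), clear(d), inpos(e), marked(e)}
2. free(d,b)  →  {above(b), above(d), clear(a), clear(b), clear(d), inpos(e), marked(e)}
3. free(b,e)  →  {above(b), above(d), clear(a), clear(b), clear(d), clear(e), inpos(e), marked(e)}

push(d,b); free(d,b); free(b,e)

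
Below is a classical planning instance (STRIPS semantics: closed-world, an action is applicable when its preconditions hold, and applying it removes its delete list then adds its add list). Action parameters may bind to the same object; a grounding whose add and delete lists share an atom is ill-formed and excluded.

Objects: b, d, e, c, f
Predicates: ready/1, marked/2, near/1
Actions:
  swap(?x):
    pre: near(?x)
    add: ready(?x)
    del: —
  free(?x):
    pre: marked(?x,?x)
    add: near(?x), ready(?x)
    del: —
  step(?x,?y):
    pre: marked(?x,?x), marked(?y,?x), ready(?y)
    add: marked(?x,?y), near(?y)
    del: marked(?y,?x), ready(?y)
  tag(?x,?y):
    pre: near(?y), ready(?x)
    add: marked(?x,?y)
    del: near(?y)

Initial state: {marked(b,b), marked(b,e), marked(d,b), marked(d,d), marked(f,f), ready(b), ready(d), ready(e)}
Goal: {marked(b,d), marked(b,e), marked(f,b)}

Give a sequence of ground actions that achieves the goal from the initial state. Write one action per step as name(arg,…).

1. free(b)  →  {marked(b,b), marked(b,e), marked(d,b), marked(d,d), marked(f,f), near(b), ready(b), ready(d), ready(e)}
2. free(f)  →  {marked(b,b), marked(b,e), marked(d,b), marked(d,d), marked(f,f), near(b), near(f), ready(b), ready(d), ready(e), ready(f)}
3. step(b,d)  →  {marked(b,b), marked(b,d), marked(b,e), marked(d,d), marked(f,f), near(b), near(d), near(f), ready(b), ready(e), ready(f)}
4. tag(f,b)  →  {marked(b,b), marked(b,d), marked(b,e), marked(d,d), marked(f,b), marked(f,f), near(d), near(f), ready(b), ready(e), ready(f)}

free(b); free(f); step(b,d); tag(f,b)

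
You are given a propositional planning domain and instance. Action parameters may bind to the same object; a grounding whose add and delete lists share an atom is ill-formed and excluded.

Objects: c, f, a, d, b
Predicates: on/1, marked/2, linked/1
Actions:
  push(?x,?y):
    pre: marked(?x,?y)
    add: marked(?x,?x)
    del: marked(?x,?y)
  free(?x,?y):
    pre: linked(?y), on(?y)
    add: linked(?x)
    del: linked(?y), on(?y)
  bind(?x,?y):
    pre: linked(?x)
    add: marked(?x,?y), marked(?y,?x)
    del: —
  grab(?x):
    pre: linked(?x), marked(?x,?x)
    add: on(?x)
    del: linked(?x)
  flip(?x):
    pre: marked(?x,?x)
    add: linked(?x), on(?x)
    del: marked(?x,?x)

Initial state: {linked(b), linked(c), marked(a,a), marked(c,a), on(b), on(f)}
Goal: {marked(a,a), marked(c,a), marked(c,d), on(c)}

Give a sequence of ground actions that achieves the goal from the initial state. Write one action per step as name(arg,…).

bind(c,c); bind(c,d); grab(c)

1. bind(c,c)  →  {linked(b), linked(c), marked(a,a), marked(c,a), marked(c,c), on(b), on(f)}
2. bind(c,d)  →  {linked(b), linked(c), marked(a,a), marked(c,a), marked(c,c), marked(c,d), marked(d,c), on(b), on(f)}
3. grab(c)  →  {linked(b), marked(a,a), marked(c,a), marked(c,c), marked(c,d), marked(d,c), on(b), on(c), on(f)}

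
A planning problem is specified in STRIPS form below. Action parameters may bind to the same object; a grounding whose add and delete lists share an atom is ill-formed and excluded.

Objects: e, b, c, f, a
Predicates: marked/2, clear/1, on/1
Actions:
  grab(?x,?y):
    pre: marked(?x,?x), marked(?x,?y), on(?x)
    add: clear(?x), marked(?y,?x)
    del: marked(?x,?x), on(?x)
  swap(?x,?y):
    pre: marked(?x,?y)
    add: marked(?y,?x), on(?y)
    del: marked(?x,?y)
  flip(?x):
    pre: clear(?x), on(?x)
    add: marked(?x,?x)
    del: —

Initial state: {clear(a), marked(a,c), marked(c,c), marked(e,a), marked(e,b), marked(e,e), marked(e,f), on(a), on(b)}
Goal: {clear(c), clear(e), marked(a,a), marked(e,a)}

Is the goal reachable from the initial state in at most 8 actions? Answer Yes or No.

1. swap(e,b)  →  {clear(a), marked(a,c), marked(b,e), marked(c,c), marked(e,a), marked(e,e), marked(e,f), on(a), on(b)}
2. swap(b,e)  →  {clear(a), marked(a,c), marked(c,c), marked(e,a), marked(e,b), marked(e,e), marked(e,f), on(a), on(b), on(e)}
3. grab(e,b)  →  {clear(a), clear(e), marked(a,c), marked(b,e), marked(c,c), marked(e,a), marked(e,b), marked(e,f), on(a), on(b)}
4. swap(a,c)  →  {clear(a), clear(e), marked(b,e), marked(c,a), marked(c,c), marked(e,a), marked(e,b), marked(e,f), on(a), on(b), on(c)}
5. grab(c,a)  →  {clear(a), clear(c), clear(e), marked(a,c), marked(b,e), marked(c,a), marked(e,a), marked(e,b), marked(e,f), on(a), on(b)}
6. flip(a)  →  {clear(a), clear(c), clear(e), marked(a,a), marked(a,c), marked(b,e), marked(c,a), marked(e,a), marked(e,b), marked(e,f), on(a), on(b)}
optimal plan length = 6; 6 ≤ 8

Yes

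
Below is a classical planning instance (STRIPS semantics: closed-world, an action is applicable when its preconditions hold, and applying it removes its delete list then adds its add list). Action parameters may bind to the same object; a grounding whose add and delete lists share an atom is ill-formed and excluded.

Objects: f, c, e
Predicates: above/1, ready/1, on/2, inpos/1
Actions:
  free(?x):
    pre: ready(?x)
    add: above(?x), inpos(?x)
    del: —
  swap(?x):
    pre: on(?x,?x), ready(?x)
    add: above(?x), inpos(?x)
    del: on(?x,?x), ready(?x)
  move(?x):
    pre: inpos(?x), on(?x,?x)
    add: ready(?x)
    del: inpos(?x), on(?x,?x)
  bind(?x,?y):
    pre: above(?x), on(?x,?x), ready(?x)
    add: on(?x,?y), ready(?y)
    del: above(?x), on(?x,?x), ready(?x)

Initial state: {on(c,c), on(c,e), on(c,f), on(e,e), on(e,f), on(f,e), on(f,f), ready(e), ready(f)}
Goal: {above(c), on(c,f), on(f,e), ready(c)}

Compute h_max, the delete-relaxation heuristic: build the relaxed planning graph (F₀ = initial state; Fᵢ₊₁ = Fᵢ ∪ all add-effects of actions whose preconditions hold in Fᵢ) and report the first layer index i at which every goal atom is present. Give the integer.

3

F0 = init (9 atoms)
F1 = F0 ∪ {above(e), above(f), inpos(e), inpos(f)}  (13 atoms)
F2 = F1 ∪ {on(e,c), on(f,c), ready(c)}  (16 atoms)
F3 = F2 ∪ {above(c), inpos(c)}  (18 atoms)
goal ⊆ F3  ⇒  h_max = 3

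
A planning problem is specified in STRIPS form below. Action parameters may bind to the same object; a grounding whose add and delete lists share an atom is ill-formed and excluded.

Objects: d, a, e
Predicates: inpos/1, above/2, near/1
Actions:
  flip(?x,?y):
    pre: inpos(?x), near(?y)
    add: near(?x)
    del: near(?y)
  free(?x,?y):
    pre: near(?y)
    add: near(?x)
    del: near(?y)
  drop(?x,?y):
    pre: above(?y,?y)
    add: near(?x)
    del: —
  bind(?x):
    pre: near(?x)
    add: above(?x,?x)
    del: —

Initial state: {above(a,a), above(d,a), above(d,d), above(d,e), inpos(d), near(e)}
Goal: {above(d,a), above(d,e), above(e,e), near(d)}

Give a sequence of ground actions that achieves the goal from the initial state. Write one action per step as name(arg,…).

drop(d,d); bind(e)

1. drop(d,d)  →  {above(a,a), above(d,a), above(d,d), above(d,e), inpos(d), near(d), near(e)}
2. bind(e)  →  {above(a,a), above(d,a), above(d,d), above(d,e), above(e,e), inpos(d), near(d), near(e)}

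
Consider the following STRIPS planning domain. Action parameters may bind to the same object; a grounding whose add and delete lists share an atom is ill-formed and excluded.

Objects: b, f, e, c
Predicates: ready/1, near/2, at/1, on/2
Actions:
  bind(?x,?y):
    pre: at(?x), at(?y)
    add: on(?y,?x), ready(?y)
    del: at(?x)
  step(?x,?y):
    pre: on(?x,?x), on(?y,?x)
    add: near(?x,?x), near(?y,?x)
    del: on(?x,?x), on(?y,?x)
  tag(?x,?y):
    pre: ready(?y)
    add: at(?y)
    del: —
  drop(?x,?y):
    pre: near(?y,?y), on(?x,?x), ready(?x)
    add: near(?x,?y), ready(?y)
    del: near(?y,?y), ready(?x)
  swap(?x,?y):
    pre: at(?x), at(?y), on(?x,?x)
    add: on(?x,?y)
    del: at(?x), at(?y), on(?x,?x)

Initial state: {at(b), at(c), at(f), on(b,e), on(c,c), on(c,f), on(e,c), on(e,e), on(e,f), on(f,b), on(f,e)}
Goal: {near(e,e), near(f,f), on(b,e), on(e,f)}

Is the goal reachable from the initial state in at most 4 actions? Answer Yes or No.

Yes

1. bind(f,f)  →  {at(b), at(c), on(b,e), on(c,c), on(c,f), on(e,c), on(e,e), on(e,f), on(f,b), on(f,e), on(f,f), ready(f)}
2. step(f,f)  →  {at(b), at(c), near(f,f), on(b,e), on(c,c), on(c,f), on(e,c), on(e,e), on(e,f), on(f,b), on(f,e), ready(f)}
3. step(e,f)  →  {at(b), at(c), near(e,e), near(f,e), near(f,f), on(b,e), on(c,c), on(c,f), on(e,c), on(e,f), on(f,b), ready(f)}
optimal plan length = 3; 3 ≤ 4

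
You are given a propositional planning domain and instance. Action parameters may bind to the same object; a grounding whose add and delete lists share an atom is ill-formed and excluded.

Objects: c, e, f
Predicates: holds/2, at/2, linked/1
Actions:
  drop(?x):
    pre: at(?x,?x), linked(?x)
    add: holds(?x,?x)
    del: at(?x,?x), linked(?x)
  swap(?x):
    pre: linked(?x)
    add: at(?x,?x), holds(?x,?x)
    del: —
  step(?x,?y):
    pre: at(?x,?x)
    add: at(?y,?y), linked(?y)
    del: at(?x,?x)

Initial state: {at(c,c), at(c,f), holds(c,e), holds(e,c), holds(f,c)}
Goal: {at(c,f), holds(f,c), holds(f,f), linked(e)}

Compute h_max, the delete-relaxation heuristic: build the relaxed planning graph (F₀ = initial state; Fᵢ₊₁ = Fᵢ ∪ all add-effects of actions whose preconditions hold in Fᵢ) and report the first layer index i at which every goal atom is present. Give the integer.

F0 = init (5 atoms)
F1 = F0 ∪ {at(e,e), at(f,f), linked(e), linked(f)}  (9 atoms)
F2 = F1 ∪ {holds(e,e), holds(f,f), linked(c)}  (12 atoms)
goal ⊆ F2  ⇒  h_max = 2

2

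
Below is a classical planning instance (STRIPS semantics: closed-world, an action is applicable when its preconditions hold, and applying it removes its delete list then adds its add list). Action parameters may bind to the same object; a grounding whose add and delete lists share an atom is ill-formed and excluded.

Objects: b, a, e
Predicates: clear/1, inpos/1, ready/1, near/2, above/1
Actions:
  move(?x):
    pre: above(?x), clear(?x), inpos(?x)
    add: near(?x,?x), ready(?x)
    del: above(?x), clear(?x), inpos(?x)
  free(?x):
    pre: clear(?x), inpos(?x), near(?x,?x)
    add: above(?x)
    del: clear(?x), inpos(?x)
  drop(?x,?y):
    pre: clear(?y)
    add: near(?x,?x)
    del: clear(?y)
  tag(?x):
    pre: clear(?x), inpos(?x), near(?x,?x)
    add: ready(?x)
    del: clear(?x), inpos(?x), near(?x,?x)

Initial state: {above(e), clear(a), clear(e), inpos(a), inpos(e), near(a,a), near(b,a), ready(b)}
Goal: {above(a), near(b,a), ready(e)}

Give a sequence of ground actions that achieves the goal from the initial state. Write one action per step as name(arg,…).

move(e); free(a)

1. move(e)  →  {clear(a), inpos(a), near(a,a), near(b,a), near(e,e), ready(b), ready(e)}
2. free(a)  →  {above(a), near(a,a), near(b,a), near(e,e), ready(b), ready(e)}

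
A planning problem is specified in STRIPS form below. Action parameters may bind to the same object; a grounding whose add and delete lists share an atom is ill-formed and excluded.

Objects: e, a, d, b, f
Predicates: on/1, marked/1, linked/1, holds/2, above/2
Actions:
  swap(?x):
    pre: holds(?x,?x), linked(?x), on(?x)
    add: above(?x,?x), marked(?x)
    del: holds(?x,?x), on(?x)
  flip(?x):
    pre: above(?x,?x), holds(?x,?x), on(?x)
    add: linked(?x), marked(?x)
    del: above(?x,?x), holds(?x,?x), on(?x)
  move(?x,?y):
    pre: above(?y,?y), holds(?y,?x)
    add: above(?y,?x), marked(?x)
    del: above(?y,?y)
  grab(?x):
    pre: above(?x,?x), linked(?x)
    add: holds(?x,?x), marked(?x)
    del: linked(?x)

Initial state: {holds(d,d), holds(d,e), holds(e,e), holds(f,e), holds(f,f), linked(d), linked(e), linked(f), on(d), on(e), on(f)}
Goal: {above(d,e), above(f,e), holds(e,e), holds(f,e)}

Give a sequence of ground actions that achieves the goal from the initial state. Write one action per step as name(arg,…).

swap(d); swap(f); move(e,d); move(e,f)

1. swap(d)  →  {above(d,d), holds(d,e), holds(e,e), holds(f,e), holds(f,f), linked(d), linked(e), linked(f), marked(d), on(e), on(f)}
2. swap(f)  →  {above(d,d), above(f,f), holds(d,e), holds(e,e), holds(f,e), linked(d), linked(e), linked(f), marked(d), marked(f), on(e)}
3. move(e,d)  →  {above(d,e), above(f,f), holds(d,e), holds(e,e), holds(f,e), linked(d), linked(e), linked(f), marked(d), marked(e), marked(f), on(e)}
4. move(e,f)  →  {above(d,e), above(f,e), holds(d,e), holds(e,e), holds(f,e), linked(d), linked(e), linked(f), marked(d), marked(e), marked(f), on(e)}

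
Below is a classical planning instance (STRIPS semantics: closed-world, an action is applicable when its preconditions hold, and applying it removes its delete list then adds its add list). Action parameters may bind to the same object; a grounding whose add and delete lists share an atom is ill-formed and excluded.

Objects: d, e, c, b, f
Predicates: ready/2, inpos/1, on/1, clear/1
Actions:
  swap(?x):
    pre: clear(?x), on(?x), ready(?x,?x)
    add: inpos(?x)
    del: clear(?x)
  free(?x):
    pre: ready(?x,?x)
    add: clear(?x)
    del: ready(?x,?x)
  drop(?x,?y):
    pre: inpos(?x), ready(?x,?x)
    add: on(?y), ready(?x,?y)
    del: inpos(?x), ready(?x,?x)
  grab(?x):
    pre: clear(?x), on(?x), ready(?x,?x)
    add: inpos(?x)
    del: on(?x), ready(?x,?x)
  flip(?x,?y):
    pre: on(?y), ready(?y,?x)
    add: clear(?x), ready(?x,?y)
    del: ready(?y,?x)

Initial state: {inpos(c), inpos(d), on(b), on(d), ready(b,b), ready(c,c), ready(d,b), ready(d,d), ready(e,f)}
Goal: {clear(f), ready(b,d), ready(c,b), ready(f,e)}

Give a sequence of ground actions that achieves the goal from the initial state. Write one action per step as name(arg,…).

1. drop(d,e)  →  {inpos(c), on(b), on(d), on(e), ready(b,b), ready(c,c), ready(d,b), ready(d,e), ready(e,f)}
2. drop(c,b)  →  {on(b), on(d), on(e), ready(b,b), ready(c,b), ready(d,b), ready(d,e), ready(e,f)}
3. flip(b,d)  →  {clear(b), on(b), on(d), on(e), ready(b,b), ready(b,d), ready(c,b), ready(d,e), ready(e,f)}
4. flip(f,e)  →  {clear(b), clear(f), on(b), on(d), on(e), ready(b,b), ready(b,d), ready(c,b), ready(d,e), ready(f,e)}

drop(d,e); drop(c,b); flip(b,d); flip(f,e)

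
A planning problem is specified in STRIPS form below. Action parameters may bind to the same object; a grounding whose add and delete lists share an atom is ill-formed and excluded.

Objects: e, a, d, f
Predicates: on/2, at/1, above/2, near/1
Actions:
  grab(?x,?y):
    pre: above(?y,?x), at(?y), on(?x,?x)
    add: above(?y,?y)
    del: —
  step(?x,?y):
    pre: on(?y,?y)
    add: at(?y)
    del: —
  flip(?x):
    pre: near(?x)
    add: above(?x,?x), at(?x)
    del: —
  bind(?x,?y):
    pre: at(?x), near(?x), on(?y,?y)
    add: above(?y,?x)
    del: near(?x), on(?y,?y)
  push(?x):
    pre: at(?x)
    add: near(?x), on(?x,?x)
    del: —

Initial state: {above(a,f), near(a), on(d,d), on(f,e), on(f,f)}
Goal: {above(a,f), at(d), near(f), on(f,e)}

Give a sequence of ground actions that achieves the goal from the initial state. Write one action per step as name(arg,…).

1. step(e,d)  →  {above(a,f), at(d), near(a), on(d,d), on(f,e), on(f,f)}
2. step(e,f)  →  {above(a,f), at(d), at(f), near(a), on(d,d), on(f,e), on(f,f)}
3. push(f)  →  {above(a,f), at(d), at(f), near(a), near(f), on(d,d), on(f,e), on(f,f)}

step(e,d); step(e,f); push(f)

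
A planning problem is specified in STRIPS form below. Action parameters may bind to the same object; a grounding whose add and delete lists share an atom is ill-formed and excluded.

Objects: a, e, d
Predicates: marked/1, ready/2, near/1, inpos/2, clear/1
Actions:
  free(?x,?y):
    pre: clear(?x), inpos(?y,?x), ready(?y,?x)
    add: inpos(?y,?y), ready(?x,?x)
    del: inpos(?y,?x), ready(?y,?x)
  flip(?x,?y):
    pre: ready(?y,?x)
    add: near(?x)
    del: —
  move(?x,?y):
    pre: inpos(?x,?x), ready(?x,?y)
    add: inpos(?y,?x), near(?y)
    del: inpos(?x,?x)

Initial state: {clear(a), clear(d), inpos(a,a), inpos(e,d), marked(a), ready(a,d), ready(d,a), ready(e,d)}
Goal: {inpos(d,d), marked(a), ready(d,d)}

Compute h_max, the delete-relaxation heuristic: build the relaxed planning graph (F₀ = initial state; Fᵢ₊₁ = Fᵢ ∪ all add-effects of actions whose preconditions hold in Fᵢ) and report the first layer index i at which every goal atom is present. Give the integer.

F0 = init (8 atoms)
F1 = F0 ∪ {inpos(d,a), inpos(e,e), near(a), near(d), ready(d,d)}  (13 atoms)
F2 = F1 ∪ {inpos(d,d), inpos(d,e), ready(a,a)}  (16 atoms)
goal ⊆ F2  ⇒  h_max = 2

2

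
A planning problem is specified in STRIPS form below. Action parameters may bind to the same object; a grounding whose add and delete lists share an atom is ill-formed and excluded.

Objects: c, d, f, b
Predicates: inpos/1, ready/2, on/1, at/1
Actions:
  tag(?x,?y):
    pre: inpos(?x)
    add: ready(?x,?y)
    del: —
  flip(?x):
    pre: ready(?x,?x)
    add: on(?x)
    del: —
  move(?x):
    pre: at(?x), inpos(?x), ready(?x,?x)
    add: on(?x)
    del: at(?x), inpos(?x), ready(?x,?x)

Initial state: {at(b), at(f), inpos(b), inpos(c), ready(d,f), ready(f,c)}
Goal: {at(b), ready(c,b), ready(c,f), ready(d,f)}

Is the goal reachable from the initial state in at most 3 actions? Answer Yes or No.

Yes

1. tag(c,f)  →  {at(b), at(f), inpos(b), inpos(c), ready(c,f), ready(d,f), ready(f,c)}
2. tag(c,b)  →  {at(b), at(f), inpos(b), inpos(c), ready(c,b), ready(c,f), ready(d,f), ready(f,c)}
optimal plan length = 2; 2 ≤ 3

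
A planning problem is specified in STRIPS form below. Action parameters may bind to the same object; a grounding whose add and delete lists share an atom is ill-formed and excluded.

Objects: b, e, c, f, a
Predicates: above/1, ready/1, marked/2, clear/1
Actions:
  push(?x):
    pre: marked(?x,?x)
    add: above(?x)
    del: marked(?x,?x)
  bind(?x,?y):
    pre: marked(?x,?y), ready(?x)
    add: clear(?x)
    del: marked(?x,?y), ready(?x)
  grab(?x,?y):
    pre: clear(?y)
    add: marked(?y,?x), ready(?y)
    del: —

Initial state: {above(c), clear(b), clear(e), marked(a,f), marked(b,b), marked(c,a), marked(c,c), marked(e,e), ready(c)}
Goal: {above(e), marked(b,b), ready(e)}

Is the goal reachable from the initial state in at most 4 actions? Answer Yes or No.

1. push(e)  →  {above(c), above(e), clear(b), clear(e), marked(a,f), marked(b,b), marked(c,a), marked(c,c), ready(c)}
2. grab(b,e)  →  {above(c), above(e), clear(b), clear(e), marked(a,f), marked(b,b), marked(c,a), marked(c,c), marked(e,b), ready(c), ready(e)}
optimal plan length = 2; 2 ≤ 4

Yes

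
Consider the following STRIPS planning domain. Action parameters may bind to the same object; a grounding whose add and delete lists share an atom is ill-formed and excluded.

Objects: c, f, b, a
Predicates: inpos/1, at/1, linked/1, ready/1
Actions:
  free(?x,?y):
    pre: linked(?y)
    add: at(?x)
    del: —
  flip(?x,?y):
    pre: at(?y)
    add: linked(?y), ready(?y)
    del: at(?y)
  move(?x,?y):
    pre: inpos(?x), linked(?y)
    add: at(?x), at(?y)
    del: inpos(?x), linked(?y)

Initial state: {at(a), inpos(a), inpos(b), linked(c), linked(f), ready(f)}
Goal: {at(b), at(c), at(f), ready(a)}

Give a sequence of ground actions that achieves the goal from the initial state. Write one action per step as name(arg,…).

1. free(c,c)  →  {at(a), at(c), inpos(a), inpos(b), linked(c), linked(f), ready(f)}
2. flip(c,a)  →  {at(c), inpos(a), inpos(b), linked(a), linked(c), linked(f), ready(a), ready(f)}
3. move(b,f)  →  {at(b), at(c), at(f), inpos(a), linked(a), linked(c), ready(a), ready(f)}

free(c,c); flip(c,a); move(b,f)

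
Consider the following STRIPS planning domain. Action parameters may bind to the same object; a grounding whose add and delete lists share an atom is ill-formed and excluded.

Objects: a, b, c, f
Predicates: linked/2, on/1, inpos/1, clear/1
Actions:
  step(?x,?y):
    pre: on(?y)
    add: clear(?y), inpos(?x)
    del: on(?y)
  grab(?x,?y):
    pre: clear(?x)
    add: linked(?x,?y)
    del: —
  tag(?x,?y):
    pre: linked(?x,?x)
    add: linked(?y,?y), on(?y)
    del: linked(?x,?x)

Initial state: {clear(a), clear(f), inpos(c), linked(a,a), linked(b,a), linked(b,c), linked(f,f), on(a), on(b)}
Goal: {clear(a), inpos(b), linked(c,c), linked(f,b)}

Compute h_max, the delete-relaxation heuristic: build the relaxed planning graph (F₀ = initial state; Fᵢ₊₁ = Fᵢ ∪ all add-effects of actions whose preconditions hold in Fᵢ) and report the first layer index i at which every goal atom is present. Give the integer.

F0 = init (9 atoms)
F1 = F0 ∪ {clear(b), inpos(a), inpos(b), inpos(f), linked(a,b), linked(a,c), linked(a,f), linked(b,b), linked(c,c), linked(f,a), linked(f,b), linked(f,c), on(c), on(f)}  (23 atoms)
goal ⊆ F1  ⇒  h_max = 1

1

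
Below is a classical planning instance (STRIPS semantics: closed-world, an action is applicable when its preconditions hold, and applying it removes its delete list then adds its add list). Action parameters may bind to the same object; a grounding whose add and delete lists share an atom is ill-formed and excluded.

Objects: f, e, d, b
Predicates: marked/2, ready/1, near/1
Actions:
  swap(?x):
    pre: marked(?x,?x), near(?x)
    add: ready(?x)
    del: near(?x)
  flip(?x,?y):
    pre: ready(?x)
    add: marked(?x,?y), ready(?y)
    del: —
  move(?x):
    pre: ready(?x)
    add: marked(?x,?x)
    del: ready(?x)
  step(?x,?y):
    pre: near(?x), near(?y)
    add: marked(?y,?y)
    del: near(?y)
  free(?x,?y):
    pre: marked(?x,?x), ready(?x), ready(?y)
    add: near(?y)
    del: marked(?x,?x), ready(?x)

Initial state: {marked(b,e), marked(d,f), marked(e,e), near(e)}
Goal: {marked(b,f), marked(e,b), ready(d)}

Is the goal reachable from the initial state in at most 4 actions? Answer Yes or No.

Yes

1. swap(e)  →  {marked(b,e), marked(d,f), marked(e,e), ready(e)}
2. flip(e,d)  →  {marked(b,e), marked(d,f), marked(e,d), marked(e,e), ready(d), ready(e)}
3. flip(e,b)  →  {marked(b,e), marked(d,f), marked(e,b), marked(e,d), marked(e,e), ready(b), ready(d), ready(e)}
4. flip(b,f)  →  {marked(b,e), marked(b,f), marked(d,f), marked(e,b), marked(e,d), marked(e,e), ready(b), ready(d), ready(e), ready(f)}
optimal plan length = 4; 4 ≤ 4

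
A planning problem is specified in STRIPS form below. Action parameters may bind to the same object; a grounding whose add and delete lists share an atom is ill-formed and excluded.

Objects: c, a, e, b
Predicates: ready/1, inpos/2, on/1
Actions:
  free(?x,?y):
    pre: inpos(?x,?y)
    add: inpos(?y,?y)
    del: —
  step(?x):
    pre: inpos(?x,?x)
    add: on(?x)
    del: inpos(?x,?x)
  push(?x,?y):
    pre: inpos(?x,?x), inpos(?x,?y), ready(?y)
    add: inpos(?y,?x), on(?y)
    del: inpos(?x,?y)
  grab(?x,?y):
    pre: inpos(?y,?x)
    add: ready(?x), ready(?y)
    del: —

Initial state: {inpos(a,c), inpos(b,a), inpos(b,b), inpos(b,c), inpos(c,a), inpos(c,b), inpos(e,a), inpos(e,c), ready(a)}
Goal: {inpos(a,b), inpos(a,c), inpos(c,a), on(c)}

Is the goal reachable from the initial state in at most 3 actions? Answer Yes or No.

Yes

1. free(a,c)  →  {inpos(a,c), inpos(b,a), inpos(b,b), inpos(b,c), inpos(c,a), inpos(c,b), inpos(c,c), inpos(e,a), inpos(e,c), ready(a)}
2. step(c)  →  {inpos(a,c), inpos(b,a), inpos(b,b), inpos(b,c), inpos(c,a), inpos(c,b), inpos(e,a), inpos(e,c), on(c), ready(a)}
3. push(b,a)  →  {inpos(a,b), inpos(a,c), inpos(b,b), inpos(b,c), inpos(c,a), inpos(c,b), inpos(e,a), inpos(e,c), on(a), on(c), ready(a)}
optimal plan length = 3; 3 ≤ 3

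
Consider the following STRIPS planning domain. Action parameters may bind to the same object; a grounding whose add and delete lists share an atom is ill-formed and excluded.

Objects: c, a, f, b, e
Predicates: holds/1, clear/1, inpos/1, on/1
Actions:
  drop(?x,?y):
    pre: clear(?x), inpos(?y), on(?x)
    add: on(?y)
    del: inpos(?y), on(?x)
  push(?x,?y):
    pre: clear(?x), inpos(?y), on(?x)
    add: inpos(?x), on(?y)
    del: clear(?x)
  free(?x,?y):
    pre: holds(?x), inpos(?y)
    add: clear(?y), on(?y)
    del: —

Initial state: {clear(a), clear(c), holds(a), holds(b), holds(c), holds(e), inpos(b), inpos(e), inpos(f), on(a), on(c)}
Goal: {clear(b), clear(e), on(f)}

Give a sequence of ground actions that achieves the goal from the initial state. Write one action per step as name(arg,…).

drop(c,f); free(c,b); free(c,e)

1. drop(c,f)  →  {clear(a), clear(c), holds(a), holds(b), holds(c), holds(e), inpos(b), inpos(e), on(a), on(f)}
2. free(c,b)  →  {clear(a), clear(b), clear(c), holds(a), holds(b), holds(c), holds(e), inpos(b), inpos(e), on(a), on(b), on(f)}
3. free(c,e)  →  {clear(a), clear(b), clear(c), clear(e), holds(a), holds(b), holds(c), holds(e), inpos(b), inpos(e), on(a), on(b), on(e), on(f)}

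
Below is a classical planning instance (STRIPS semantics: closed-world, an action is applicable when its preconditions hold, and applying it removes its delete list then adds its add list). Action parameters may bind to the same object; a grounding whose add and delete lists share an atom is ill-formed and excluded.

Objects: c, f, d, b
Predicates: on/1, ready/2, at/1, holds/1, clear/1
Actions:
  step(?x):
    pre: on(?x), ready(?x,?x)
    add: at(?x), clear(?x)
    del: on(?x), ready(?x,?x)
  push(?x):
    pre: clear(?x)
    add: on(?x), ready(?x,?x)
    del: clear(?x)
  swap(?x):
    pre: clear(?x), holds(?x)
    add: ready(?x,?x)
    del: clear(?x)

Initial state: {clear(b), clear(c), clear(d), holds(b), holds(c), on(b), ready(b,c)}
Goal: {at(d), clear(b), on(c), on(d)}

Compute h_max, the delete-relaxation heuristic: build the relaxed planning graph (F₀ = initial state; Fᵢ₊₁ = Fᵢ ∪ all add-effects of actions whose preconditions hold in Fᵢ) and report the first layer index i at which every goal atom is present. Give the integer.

F0 = init (7 atoms)
F1 = F0 ∪ {on(c), on(d), ready(b,b), ready(c,c), ready(d,d)}  (12 atoms)
F2 = F1 ∪ {at(b), at(c), at(d)}  (15 atoms)
goal ⊆ F2  ⇒  h_max = 2

2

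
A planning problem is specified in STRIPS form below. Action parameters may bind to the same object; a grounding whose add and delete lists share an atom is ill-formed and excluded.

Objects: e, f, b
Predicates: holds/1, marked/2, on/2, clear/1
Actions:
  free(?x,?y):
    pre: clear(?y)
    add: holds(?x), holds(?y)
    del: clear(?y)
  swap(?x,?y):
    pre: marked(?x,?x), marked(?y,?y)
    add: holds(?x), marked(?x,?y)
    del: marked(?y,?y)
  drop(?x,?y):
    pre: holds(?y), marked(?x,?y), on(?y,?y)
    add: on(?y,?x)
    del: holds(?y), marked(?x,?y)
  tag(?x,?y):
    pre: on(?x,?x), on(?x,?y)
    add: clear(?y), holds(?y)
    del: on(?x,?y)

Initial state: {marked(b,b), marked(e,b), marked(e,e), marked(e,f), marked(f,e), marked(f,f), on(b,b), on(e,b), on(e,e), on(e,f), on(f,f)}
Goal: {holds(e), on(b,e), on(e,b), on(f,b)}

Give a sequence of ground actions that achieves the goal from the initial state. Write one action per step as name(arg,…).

swap(f,e); swap(b,f); drop(e,b); drop(b,f); tag(e,e)

1. swap(f,e)  →  {holds(f), marked(b,b), marked(e,b), marked(e,f), marked(f,e), marked(f,f), on(b,b), on(e,b), on(e,e), on(e,f), on(f,f)}
2. swap(b,f)  →  {holds(b), holds(f), marked(b,b), marked(b,f), marked(e,b), marked(e,f), marked(f,e), on(b,b), on(e,b), on(e,e), on(e,f), on(f,f)}
3. drop(e,b)  →  {holds(f), marked(b,b), marked(b,f), marked(e,f), marked(f,e), on(b,b), on(b,e), on(e,b), on(e,e), on(e,f), on(f,f)}
4. drop(b,f)  →  {marked(b,b), marked(e,f), marked(f,e), on(b,b), on(b,e), on(e,b), on(e,e), on(e,f), on(f,b), on(f,f)}
5. tag(e,e)  →  {clear(e), holds(e), marked(b,b), marked(e,f), marked(f,e), on(b,b), on(b,e), on(e,b), on(e,f), on(f,b), on(f,f)}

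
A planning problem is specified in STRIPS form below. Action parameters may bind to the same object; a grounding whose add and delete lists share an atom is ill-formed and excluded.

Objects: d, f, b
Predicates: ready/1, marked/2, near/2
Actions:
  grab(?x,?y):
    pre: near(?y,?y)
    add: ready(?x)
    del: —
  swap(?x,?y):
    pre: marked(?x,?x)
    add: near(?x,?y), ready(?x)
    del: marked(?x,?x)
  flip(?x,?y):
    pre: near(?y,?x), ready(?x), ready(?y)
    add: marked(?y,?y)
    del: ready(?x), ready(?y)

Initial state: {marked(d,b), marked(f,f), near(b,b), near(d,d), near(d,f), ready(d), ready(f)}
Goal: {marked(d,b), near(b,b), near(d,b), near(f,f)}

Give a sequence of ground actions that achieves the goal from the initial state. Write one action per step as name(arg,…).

swap(f,f); flip(d,d); swap(d,b)

1. swap(f,f)  →  {marked(d,b), near(b,b), near(d,d), near(d,f), near(f,f), ready(d), ready(f)}
2. flip(d,d)  →  {marked(d,b), marked(d,d), near(b,b), near(d,d), near(d,f), near(f,f), ready(f)}
3. swap(d,b)  →  {marked(d,b), near(b,b), near(d,b), near(d,d), near(d,f), near(f,f), ready(d), ready(f)}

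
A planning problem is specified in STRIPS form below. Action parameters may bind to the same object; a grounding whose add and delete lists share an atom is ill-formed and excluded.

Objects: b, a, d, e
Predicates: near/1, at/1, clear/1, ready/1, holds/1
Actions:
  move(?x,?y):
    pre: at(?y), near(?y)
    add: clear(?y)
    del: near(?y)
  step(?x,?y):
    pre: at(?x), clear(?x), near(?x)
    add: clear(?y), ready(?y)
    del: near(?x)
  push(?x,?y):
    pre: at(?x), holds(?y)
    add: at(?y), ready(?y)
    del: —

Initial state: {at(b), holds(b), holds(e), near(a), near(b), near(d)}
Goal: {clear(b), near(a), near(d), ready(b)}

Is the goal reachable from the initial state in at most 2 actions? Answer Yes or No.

1. move(b,b)  →  {at(b), clear(b), holds(b), holds(e), near(a), near(d)}
2. push(b,b)  →  {at(b), clear(b), holds(b), holds(e), near(a), near(d), ready(b)}
optimal plan length = 2; 2 ≤ 2

Yes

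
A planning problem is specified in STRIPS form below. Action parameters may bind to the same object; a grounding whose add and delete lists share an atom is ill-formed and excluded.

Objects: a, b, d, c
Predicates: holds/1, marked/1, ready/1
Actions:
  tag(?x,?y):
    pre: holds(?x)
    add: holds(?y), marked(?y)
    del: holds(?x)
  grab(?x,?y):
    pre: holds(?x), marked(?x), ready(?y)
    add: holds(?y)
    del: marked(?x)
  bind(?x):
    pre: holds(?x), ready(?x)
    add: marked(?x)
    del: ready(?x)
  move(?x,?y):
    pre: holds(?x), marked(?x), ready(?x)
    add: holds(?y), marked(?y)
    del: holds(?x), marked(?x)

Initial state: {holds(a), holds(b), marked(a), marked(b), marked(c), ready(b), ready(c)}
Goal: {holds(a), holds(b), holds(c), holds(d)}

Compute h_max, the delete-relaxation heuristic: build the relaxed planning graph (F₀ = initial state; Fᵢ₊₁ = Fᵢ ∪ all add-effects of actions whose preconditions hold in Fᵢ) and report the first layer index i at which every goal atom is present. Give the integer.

F0 = init (7 atoms)
F1 = F0 ∪ {holds(c), holds(d), marked(d)}  (10 atoms)
goal ⊆ F1  ⇒  h_max = 1

1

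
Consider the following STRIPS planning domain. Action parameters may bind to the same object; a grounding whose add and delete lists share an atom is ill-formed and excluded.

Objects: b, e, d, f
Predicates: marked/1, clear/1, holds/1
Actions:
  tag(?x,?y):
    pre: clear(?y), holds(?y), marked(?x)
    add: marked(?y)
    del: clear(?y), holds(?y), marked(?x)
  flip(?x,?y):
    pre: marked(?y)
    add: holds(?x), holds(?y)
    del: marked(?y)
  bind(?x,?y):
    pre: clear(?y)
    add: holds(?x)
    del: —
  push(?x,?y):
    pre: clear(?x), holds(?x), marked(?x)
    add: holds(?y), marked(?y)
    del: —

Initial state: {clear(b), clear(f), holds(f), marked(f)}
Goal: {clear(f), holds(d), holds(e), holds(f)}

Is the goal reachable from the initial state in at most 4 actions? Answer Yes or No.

1. flip(e,f)  →  {clear(b), clear(f), holds(e), holds(f)}
2. bind(d,b)  →  {clear(b), clear(f), holds(d), holds(e), holds(f)}
optimal plan length = 2; 2 ≤ 4

Yes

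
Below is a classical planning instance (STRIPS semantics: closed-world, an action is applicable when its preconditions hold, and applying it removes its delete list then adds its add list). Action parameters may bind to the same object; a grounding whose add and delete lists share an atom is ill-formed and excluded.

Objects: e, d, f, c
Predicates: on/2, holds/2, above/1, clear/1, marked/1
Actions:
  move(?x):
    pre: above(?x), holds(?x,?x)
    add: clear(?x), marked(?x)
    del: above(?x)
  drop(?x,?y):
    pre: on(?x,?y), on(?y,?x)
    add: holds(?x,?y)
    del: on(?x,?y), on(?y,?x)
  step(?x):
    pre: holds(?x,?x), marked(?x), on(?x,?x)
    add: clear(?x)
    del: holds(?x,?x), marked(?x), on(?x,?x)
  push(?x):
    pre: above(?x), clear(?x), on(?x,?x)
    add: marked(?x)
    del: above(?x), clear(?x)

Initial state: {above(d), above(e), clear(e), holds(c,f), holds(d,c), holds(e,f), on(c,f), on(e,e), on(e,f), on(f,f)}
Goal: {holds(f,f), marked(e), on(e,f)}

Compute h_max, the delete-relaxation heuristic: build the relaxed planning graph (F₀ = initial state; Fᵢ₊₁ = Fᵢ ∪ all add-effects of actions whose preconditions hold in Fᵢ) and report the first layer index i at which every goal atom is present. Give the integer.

F0 = init (10 atoms)
F1 = F0 ∪ {holds(e,e), holds(f,f), marked(e)}  (13 atoms)
goal ⊆ F1  ⇒  h_max = 1

1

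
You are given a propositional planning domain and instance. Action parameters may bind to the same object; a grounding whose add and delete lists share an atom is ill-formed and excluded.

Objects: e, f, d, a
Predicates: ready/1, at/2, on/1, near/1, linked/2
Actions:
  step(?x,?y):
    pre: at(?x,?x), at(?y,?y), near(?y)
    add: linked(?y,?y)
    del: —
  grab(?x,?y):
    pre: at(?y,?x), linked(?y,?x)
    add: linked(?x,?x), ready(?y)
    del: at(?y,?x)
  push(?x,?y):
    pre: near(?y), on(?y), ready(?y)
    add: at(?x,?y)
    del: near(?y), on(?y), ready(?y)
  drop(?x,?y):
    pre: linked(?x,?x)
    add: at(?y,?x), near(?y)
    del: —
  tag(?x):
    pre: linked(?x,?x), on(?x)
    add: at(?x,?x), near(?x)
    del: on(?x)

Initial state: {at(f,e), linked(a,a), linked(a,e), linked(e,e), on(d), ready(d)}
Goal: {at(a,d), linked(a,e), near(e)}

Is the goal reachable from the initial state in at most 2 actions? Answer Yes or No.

1. drop(e,e)  →  {at(e,e), at(f,e), linked(a,a), linked(a,e), linked(e,e), near(e), on(d), ready(d)}
2. drop(e,d)  →  {at(d,e), at(e,e), at(f,e), linked(a,a), linked(a,e), linked(e,e), near(d), near(e), on(d), ready(d)}
3. push(a,d)  →  {at(a,d), at(d,e), at(e,e), at(f,e), linked(a,a), linked(a,e), linked(e,e), near(e)}
optimal plan length = 3; 3 > 2

No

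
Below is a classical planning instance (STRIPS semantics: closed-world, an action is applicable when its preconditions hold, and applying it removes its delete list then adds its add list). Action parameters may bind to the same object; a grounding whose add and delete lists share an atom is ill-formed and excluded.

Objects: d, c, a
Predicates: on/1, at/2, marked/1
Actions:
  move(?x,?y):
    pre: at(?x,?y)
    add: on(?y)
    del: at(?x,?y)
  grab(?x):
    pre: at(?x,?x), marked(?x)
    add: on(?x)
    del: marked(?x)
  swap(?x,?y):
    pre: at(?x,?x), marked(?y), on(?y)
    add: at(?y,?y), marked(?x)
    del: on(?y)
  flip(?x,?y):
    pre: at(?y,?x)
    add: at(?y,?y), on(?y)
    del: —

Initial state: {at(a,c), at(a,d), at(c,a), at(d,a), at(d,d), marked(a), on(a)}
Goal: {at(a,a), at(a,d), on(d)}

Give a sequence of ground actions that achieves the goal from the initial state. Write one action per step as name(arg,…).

move(d,d); flip(d,a)

1. move(d,d)  →  {at(a,c), at(a,d), at(c,a), at(d,a), marked(a), on(a), on(d)}
2. flip(d,a)  →  {at(a,a), at(a,c), at(a,d), at(c,a), at(d,a), marked(a), on(a), on(d)}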